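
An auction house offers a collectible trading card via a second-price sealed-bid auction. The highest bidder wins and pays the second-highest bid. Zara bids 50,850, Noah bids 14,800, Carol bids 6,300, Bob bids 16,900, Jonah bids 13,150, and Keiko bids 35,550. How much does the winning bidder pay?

Ranking the bids: Zara 50,850, then Keiko 35,550, then Bob 16,900, then Noah 14,800, then Jonah 13,150, then Carol 6,300.
Zara has the highest bid, so Zara wins.
The second-highest bid is 35,550, so that is what Zara pays.

35,550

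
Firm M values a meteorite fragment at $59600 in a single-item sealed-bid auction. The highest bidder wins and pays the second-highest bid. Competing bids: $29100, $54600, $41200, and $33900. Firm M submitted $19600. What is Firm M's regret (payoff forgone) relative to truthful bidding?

Payoff forgone: $5000.

The highest competing bid is $54600.
Bidding truthfully at $59600: Firm M has the top bid, wins, and pays the second-highest bid $54600. Payoff = $59600 − $54600 = $5000.
Bidding $19600: the top bid is $54600 (a rival), so Firm M loses. Payoff = $0.
Regret = truthful payoff − actual payoff = $5000 − $0 = $5000.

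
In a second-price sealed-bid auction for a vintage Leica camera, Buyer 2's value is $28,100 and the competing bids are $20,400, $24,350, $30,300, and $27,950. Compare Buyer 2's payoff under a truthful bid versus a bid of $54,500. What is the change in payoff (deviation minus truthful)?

Payoff change: -$2,200.

The highest competing bid is $30,300.
Bidding truthfully at $28,100: the top bid is $30,300 (a rival), so Buyer 2 loses. Payoff = $0.
Bidding $54,500: Buyer 2 has the top bid, wins, and pays the second-highest bid $30,300. Payoff = $28,100 − $30,300 = -$2,200.
Change = -$2,200 − $0 = -$2,200.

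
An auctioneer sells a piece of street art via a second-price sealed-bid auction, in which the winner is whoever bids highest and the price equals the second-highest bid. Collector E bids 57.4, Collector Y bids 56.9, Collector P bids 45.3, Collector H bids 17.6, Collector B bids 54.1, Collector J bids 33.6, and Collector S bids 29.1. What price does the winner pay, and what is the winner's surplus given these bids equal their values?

The winner pays 56.9 for a surplus of 0.5.

Sorted high to low: Collector E 57.4 > Collector Y 56.9 > Collector B 54.1 > Collector P 45.3 > Collector J 33.6 > Collector S 29.1 > Collector H 17.6.
Collector E is the highest bidder, so Collector E wins.
Under the second-price rule, the price is the second-highest bid: 56.9.
Surplus = 57.4 − 56.9 = 0.5.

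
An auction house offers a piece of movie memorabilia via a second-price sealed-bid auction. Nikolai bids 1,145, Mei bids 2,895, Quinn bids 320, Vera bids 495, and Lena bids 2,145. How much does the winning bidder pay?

The winner pays 2,145.

Bids in descending order: Mei 2,895, then Lena 2,145, then Nikolai 1,145, then Vera 495, then Quinn 320.
Mei has the highest bid, so Mei wins.
The second-highest bid is 2,145, so that is what Mei pays.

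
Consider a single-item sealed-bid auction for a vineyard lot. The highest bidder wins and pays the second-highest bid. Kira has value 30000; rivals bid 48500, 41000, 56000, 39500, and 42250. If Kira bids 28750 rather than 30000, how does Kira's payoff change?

The highest competing bid is 56000.
Bidding truthfully at 30000: the top bid is 56000 (a rival), so Kira loses. Payoff = 0.
Bidding 28750: the top bid is 56000 (a rival), so Kira loses. Payoff = 0.
Change = 0 − 0 = 0.

Change in payoff: 0.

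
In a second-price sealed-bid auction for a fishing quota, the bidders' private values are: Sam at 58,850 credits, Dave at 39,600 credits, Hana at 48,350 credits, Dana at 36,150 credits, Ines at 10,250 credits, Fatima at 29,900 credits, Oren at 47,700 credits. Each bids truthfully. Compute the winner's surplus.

10,500 credits

Ranking the bids: Sam 58,850 credits, then Hana 48,350 credits, then Oren 47,700 credits, then Dave 39,600 credits, then Dana 36,150 credits, then Fatima 29,900 credits, then Ines 10,250 credits.
Sam wins with the top bid and pays the second-highest, 48,350 credits.
Surplus = 58,850 credits − 48,350 credits = 10,500 credits.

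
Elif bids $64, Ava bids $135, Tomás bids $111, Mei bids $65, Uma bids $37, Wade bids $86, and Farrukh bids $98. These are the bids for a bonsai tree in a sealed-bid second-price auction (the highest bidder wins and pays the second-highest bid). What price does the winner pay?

Ranking the bids: Ava $135, then Tomás $111, then Farrukh $98, then Wade $86, then Mei $65, then Elif $64, then Uma $37.
Ava is the highest bidder, so Ava wins.
Under the second-price rule, the price is the second-highest bid: $111.

The winner pays $111.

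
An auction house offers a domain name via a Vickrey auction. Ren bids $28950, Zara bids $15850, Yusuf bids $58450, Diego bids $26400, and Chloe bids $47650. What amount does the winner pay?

The winner pays $47650.

Bids in descending order: Yusuf $58450 > Chloe $47650 > Ren $28950 > Diego $26400 > Zara $15850.
Yusuf has the highest bid, so Yusuf wins.
The second-highest bid is $47650, so that is what Yusuf pays.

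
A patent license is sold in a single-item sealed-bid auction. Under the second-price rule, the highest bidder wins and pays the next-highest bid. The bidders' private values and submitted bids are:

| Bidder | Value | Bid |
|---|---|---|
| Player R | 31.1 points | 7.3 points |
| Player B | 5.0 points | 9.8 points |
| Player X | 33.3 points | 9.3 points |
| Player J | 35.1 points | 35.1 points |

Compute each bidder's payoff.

Payoffs: Player R 0.0 points, Player B 0.0 points, Player X 0.0 points, Player J 25.3 points.

Ordered from highest: Player J 35.1 points > Player B 9.8 points > Player X 9.3 points > Player R 7.3 points.
Player J has the top bid and wins; the price is the second-highest bid, 9.8 points.
Player J's payoff = 35.1 points − 9.8 points = 25.3 points. All other bidders lose, so their payoff is 0.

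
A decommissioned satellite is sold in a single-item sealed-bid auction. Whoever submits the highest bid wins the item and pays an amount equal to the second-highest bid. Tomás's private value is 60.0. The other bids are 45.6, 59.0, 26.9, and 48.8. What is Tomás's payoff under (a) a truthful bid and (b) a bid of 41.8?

The highest competing bid is 59.0.
Bidding truthfully at 60.0: Tomás has the top bid, wins, and pays the second-highest bid 59.0. Payoff = 60.0 − 59.0 = 1.0.
Bidding 41.8: the top bid is 59.0 (a rival), so Tomás loses. Payoff = 0.0.
Deviating from a truthful bid can only lose payoff in a second-price auction — never gain.

(a) 1.0  (b) 0.0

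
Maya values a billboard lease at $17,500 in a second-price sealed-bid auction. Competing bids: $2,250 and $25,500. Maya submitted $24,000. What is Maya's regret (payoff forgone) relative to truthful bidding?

The highest competing bid is $25,500.
Bidding truthfully at $17,500: the top bid is $25,500 (a rival), so Maya loses. Payoff = $0.
Bidding $24,000: the top bid is $25,500 (a rival), so Maya loses. Payoff = $0.
Regret = truthful payoff − actual payoff = $0 − $0 = $0.

Regret: $0.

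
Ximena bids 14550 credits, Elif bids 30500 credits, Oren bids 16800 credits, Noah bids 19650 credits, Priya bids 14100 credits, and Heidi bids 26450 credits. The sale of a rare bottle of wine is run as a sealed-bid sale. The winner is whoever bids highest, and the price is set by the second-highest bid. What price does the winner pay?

Bids in descending order: Elif 30500 credits; Heidi 26450 credits; Noah 19650 credits; Oren 16800 credits; Ximena 14550 credits; Priya 14100 credits.
Elif has the highest bid, so Elif wins.
The second-highest bid is 26450 credits, so that is what Elif pays.

26450 credits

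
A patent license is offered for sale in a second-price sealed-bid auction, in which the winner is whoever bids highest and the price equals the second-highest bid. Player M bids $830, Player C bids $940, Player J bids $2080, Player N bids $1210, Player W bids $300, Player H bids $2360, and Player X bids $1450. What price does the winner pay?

$2080

Bids in descending order: Player H $2360, then Player J $2080, then Player X $1450, then Player N $1210, then Player C $940, then Player M $830, then Player W $300.
Player H is the highest bidder, so Player H wins.
Under the second-price rule, the price is the second-highest bid: $2080.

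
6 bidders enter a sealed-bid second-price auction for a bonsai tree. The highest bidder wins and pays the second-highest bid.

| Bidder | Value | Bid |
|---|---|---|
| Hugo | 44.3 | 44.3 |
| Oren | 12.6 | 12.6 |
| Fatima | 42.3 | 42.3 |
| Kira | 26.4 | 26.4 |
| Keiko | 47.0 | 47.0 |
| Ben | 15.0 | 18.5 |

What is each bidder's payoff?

Hugo 0.0, Oren 0.0, Fatima 0.0, Kira 0.0, Keiko 2.7, Ben 0.0.

Ordered from highest: Keiko 47.0, then Hugo 44.3, then Fatima 42.3, then Kira 26.4, then Ben 18.5, then Oren 12.6.
Keiko has the top bid and wins; the price is the second-highest bid, 44.3.
Keiko's payoff = 47.0 − 44.3 = 2.7. All other bidders lose, so their payoff is 0.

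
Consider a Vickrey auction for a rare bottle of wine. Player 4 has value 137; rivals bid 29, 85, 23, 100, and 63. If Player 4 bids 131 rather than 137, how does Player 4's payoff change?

Change in payoff: 0.

The highest competing bid is 100.
Bidding truthfully at 137: Player 4 has the top bid, wins, and pays the second-highest bid 100. Payoff = 137 − 100 = 37.
Bidding 131: Player 4 has the top bid, wins, and pays the second-highest bid 100. Payoff = 137 − 100 = 37.
Change = 37 − 37 = 0.
The bid only affects whether you win, not the price — here both bids land on the same side of the top rival bid, so the deviation is payoff-neutral.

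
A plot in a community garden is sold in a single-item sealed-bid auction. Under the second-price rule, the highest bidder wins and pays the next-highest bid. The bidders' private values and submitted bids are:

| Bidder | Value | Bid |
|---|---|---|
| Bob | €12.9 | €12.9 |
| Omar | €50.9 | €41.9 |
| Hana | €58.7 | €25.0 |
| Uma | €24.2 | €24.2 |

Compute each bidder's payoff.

Bob €0.0, Omar €25.9, Hana €0.0, Uma €0.0.

Sorted high to low: Omar €41.9 > Hana €25.0 > Uma €24.2 > Bob €12.9.
Omar has the top bid and wins; the price is the second-highest bid, €25.0.
Omar's payoff = €50.9 − €25.0 = €25.9. All other bidders lose, so their payoff is 0.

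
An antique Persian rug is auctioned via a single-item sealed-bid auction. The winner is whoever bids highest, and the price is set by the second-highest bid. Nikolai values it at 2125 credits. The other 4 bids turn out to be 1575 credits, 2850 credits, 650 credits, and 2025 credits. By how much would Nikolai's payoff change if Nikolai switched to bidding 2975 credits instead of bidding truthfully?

The highest competing bid is 2850 credits.
Bidding truthfully at 2125 credits: the top bid is 2850 credits (a rival), so Nikolai loses. Payoff = 0 credits.
Bidding 2975 credits: Nikolai has the top bid, wins, and pays the second-highest bid 2850 credits. Payoff = 2125 credits − 2850 credits = -725 credits.
Change = -725 credits − 0 credits = -725 credits.
This is the dominant-strategy logic: truthful bidding weakly beats any alternative.

Change in payoff: -725 credits.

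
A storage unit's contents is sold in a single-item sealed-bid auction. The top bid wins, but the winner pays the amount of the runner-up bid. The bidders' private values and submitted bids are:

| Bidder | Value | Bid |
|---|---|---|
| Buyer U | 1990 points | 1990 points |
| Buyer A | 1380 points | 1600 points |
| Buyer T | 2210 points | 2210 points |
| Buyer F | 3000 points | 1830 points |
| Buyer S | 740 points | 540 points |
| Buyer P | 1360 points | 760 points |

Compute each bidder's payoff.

Buyer U 0 points, Buyer A 0 points, Buyer T 220 points, Buyer F 0 points, Buyer S 0 points, Buyer P 0 points.

Bids in descending order: Buyer T 2210 points; Buyer U 1990 points; Buyer F 1830 points; Buyer A 1600 points; Buyer P 760 points; Buyer S 540 points.
Buyer T has the top bid and wins; the price is the second-highest bid, 1990 points.
Buyer T's payoff = 2210 points − 1990 points = 220 points. All other bidders lose, so their payoff is 0.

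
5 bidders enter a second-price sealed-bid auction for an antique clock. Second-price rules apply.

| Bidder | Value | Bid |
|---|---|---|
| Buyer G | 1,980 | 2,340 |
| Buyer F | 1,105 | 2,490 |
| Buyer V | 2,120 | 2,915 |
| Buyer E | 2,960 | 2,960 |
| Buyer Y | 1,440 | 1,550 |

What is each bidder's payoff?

Ordered from highest: Buyer E 2,960 > Buyer V 2,915 > Buyer F 2,490 > Buyer G 2,340 > Buyer Y 1,550.
Buyer E has the top bid and wins; the price is the second-highest bid, 2,915.
Buyer E's payoff = 2,960 − 2,915 = 45. All other bidders lose, so their payoff is 0.

Payoffs: Buyer G 0, Buyer F 0, Buyer V 0, Buyer E 45, Buyer Y 0.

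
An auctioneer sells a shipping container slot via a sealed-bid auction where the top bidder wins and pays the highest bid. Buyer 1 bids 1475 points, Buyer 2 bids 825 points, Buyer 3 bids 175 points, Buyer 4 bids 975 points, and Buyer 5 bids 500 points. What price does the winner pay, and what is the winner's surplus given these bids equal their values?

The winner pays 1475 points for a surplus of 0 points.

Sorted high to low: Buyer 1 1475 points; Buyer 4 975 points; Buyer 2 825 points; Buyer 5 500 points; Buyer 3 175 points.
Buyer 1 is the highest bidder, so Buyer 1 wins.
Under the first-price rule, the price is the highest bid: 1475 points.
Surplus = 1475 points − 1475 points = 0 points.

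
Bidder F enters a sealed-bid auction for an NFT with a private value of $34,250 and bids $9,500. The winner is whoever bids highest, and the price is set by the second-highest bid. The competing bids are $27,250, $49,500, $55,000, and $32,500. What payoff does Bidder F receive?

Highest competing bid: $55,000.
Bidder F's bid $9,500 is not the highest, so Bidder F loses, pays nothing, and earns zero payoff.

Bidder F's payoff: $0.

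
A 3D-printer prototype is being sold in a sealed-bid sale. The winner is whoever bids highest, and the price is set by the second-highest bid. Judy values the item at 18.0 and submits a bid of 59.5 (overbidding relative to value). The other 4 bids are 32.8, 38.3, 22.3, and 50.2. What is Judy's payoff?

Highest competing bid: 50.2.
Judy's bid 59.5 is the highest overall, so Judy wins and pays the second-highest bid, 50.2.
Payoff = value − price = 18.0 − 50.2 = -32.2.
Overbidding won the item at a price above value — truthful bidding would have avoided this loss.

Payoff = -32.2.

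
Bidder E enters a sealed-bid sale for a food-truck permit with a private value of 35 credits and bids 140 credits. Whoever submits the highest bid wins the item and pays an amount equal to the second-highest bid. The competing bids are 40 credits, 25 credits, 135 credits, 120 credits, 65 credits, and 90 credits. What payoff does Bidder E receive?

Highest competing bid: 135 credits.
Bidder E's bid 140 credits is the highest overall, so Bidder E wins and pays the second-highest bid, 135 credits.
Payoff = value − price = 35 credits − 135 credits = -100 credits.

Payoff = -100 credits.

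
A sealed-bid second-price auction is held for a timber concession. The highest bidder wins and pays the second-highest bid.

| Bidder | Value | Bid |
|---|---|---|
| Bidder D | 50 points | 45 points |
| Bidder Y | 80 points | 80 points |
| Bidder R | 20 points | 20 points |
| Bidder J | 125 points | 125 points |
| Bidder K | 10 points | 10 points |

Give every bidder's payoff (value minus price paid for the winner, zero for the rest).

Payoffs: Bidder D 0 points, Bidder Y 0 points, Bidder R 0 points, Bidder J 45 points, Bidder K 0 points.

Ordered from highest: Bidder J 125 points > Bidder Y 80 points > Bidder D 45 points > Bidder R 20 points > Bidder K 10 points.
Bidder J has the top bid and wins; the price is the second-highest bid, 80 points.
Bidder J's payoff = 125 points − 80 points = 45 points. All other bidders lose, so their payoff is 0.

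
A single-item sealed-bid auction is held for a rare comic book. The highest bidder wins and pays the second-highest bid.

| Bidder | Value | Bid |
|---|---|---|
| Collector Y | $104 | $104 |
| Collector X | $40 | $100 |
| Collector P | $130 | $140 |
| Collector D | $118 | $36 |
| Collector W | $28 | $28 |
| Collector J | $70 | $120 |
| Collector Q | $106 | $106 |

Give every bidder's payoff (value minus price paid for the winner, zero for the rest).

Payoffs: Collector Y $0, Collector X $0, Collector P $10, Collector D $0, Collector W $0, Collector J $0, Collector Q $0.

Bids in descending order: Collector P $140 > Collector J $120 > Collector Q $106 > Collector Y $104 > Collector X $100 > Collector D $36 > Collector W $28.
Collector P has the top bid and wins; the price is the second-highest bid, $120.
Collector P's payoff = $130 − $120 = $10. All other bidders lose, so their payoff is 0.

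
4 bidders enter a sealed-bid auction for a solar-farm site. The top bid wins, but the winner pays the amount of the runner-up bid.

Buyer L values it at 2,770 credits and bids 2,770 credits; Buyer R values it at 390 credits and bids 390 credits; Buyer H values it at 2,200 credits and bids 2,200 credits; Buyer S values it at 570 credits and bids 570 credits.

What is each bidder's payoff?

Ordered from highest: Buyer L 2,770 credits > Buyer H 2,200 credits > Buyer S 570 credits > Buyer R 390 credits.
Buyer L has the top bid and wins; the price is the second-highest bid, 2,200 credits.
Buyer L's payoff = 2,770 credits − 2,200 credits = 570 credits. All other bidders lose, so their payoff is 0.

Payoffs: Buyer L 570 credits, Buyer R 0 credits, Buyer H 0 credits, Buyer S 0 credits.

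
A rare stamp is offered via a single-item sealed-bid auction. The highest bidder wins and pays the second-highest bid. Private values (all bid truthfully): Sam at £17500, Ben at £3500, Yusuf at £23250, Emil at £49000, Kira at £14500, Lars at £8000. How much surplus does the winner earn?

Surplus = £25750.

Sorted high to low: Emil £49000 > Yusuf £23250 > Sam £17500 > Kira £14500 > Lars £8000 > Ben £3500.
Emil wins with the top bid and pays the second-highest, £23250.
Surplus = £49000 − £23250 = £25750.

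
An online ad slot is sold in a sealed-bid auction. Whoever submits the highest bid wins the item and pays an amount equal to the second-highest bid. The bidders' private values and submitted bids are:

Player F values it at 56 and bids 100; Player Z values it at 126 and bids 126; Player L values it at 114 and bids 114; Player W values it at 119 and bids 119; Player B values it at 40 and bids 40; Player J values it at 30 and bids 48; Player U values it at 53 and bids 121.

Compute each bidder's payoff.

Sorted high to low: Player Z 126, then Player U 121, then Player W 119, then Player L 114, then Player F 100, then Player J 48, then Player B 40.
Player Z has the top bid and wins; the price is the second-highest bid, 121.
Player Z's payoff = 126 − 121 = 5. All other bidders lose, so their payoff is 0.

Payoffs: Player F 0, Player Z 5, Player L 0, Player W 0, Player B 0, Player J 0, Player U 0.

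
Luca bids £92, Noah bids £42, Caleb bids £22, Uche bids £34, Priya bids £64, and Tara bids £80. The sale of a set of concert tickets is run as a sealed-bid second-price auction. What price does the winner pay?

Price paid: £80.

Bids in descending order: Luca £92 > Tara £80 > Priya £64 > Noah £42 > Uche £34 > Caleb £22.
Luca has the highest bid, so Luca wins.
The second-highest bid is £80, so that is what Luca pays.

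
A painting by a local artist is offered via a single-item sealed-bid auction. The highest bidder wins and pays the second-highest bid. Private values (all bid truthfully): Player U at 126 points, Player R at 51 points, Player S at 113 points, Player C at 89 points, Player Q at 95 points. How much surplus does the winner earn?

Sorted high to low: Player U 126 points > Player S 113 points > Player Q 95 points > Player C 89 points > Player R 51 points.
Player U wins with the top bid and pays the second-highest, 113 points.
Surplus = 126 points − 113 points = 13 points.

13 points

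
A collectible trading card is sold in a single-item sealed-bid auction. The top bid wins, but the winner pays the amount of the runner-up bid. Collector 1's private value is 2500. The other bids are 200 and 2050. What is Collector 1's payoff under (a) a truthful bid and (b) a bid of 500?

(a) 450  (b) 0

The highest competing bid is 2050.
Bidding truthfully at 2500: Collector 1 has the top bid, wins, and pays the second-highest bid 2050. Payoff = 2500 − 2050 = 450.
Bidding 500: the top bid is 2050 (a rival), so Collector 1 loses. Payoff = 0.
Deviating from a truthful bid can only lose payoff in a second-price auction — never gain.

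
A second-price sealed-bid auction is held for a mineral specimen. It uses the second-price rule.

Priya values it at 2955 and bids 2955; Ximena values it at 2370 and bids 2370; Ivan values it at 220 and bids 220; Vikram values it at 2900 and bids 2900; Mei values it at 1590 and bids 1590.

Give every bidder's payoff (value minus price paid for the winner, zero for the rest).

Bids in descending order: Priya 2955, then Vikram 2900, then Ximena 2370, then Mei 1590, then Ivan 220.
Priya has the top bid and wins; the price is the second-highest bid, 2900.
Priya's payoff = 2955 − 2900 = 55. All other bidders lose, so their payoff is 0.

Payoffs: Priya 55, Ximena 0, Ivan 0, Vikram 0, Mei 0.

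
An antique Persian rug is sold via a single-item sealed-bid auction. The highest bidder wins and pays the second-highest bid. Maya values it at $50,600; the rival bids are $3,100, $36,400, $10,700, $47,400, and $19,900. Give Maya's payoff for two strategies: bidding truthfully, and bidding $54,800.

Truthful: $3,200; alternative: $3,200.

The highest competing bid is $47,400.
Bidding truthfully at $50,600: Maya has the top bid, wins, and pays the second-highest bid $47,400. Payoff = $50,600 − $47,400 = $3,200.
Bidding $54,800: Maya has the top bid, wins, and pays the second-highest bid $47,400. Payoff = $50,600 − $47,400 = $3,200.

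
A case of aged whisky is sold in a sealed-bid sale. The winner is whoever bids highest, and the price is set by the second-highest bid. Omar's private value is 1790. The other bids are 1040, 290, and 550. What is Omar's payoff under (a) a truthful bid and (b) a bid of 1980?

(a) 750  (b) 750

The highest competing bid is 1040.
Bidding truthfully at 1790: Omar has the top bid, wins, and pays the second-highest bid 1040. Payoff = 1790 − 1040 = 750.
Bidding 1980: Omar has the top bid, wins, and pays the second-highest bid 1040. Payoff = 1790 − 1040 = 750.
The bid only affects whether you win, not the price — here both bids land on the same side of the top rival bid, so the deviation is payoff-neutral.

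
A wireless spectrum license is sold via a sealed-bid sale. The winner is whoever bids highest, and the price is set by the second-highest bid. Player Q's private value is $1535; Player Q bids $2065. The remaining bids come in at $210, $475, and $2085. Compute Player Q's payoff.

Highest competing bid: $2085.
Player Q's bid $2065 is not the highest, so Player Q loses, pays nothing, and earns zero payoff.

Payoff = $0.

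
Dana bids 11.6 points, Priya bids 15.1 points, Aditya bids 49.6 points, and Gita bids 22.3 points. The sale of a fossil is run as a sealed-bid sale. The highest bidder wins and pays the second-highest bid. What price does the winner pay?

The winner pays 22.3 points.

Sorted high to low: Aditya 49.6 points, then Gita 22.3 points, then Priya 15.1 points, then Dana 11.6 points.
Aditya has the highest bid, so Aditya wins.
The second-highest bid is 22.3 points, so that is what Aditya pays.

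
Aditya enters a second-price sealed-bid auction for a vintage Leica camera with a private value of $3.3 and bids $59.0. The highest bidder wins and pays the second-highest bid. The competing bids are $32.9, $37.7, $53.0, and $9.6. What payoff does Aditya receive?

Highest competing bid: $53.0.
Aditya's bid $59.0 is the highest overall, so Aditya wins and pays the second-highest bid, $53.0.
Payoff = value − price = $3.3 − $53.0 = -$49.7.

-$49.7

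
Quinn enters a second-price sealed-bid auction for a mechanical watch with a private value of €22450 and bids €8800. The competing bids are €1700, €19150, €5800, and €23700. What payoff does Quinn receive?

€0

Highest competing bid: €23700.
Quinn's bid €8800 is not the highest, so Quinn loses, pays nothing, and earns zero payoff.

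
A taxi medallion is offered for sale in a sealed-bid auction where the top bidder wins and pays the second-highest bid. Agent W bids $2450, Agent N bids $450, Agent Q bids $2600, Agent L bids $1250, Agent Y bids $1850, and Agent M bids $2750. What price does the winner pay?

Ordered from highest: Agent M $2750, then Agent Q $2600, then Agent W $2450, then Agent Y $1850, then Agent L $1250, then Agent N $450.
Agent M is the highest bidder, so Agent M wins.
Under the second-price rule, the price is the second-highest bid: $2600.

Price paid: $2600.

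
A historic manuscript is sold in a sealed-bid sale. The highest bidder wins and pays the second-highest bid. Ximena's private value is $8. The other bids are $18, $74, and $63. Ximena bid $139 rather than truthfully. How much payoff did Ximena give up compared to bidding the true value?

$66

The highest competing bid is $74.
Bidding truthfully at $8: the top bid is $74 (a rival), so Ximena loses. Payoff = $0.
Bidding $139: Ximena has the top bid, wins, and pays the second-highest bid $74. Payoff = $8 − $74 = -$66.
Regret = truthful payoff − actual payoff = $0 − -$66 = $66.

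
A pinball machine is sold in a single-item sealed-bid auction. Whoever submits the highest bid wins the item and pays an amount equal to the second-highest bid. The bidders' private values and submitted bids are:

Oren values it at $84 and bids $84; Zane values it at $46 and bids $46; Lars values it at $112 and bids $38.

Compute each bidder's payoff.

Payoffs: Oren $38, Zane $0, Lars $0.

Sorted high to low: Oren $84, then Zane $46, then Lars $38.
Oren has the top bid and wins; the price is the second-highest bid, $46.
Oren's payoff = $84 − $46 = $38. All other bidders lose, so their payoff is 0.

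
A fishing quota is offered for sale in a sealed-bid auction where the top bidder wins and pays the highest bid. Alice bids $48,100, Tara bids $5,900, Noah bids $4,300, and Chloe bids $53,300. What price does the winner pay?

Price paid: $53,300.

Bids in descending order: Chloe $53,300 > Alice $48,100 > Tara $5,900 > Noah $4,300.
Chloe is the highest bidder, so Chloe wins.
Under the first-price rule, the price is the highest bid: $53,300.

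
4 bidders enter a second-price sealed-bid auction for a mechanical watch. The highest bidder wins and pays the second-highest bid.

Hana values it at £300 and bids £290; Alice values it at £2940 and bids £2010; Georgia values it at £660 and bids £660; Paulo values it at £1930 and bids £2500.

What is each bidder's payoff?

Sorted high to low: Paulo £2500; Alice £2010; Georgia £660; Hana £290.
Paulo has the top bid and wins; the price is the second-highest bid, £2010.
Paulo's payoff = £1930 − £2010 = -£80. All other bidders lose, so their payoff is 0.

Payoffs: Hana £0, Alice £0, Georgia £0, Paulo -£80.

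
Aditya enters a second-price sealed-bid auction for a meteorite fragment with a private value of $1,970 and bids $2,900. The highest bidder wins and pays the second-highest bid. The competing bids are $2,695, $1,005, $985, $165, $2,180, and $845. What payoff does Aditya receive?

-$725

Highest competing bid: $2,695.
Aditya's bid $2,900 is the highest overall, so Aditya wins and pays the second-highest bid, $2,695.
Payoff = value − price = $1,970 − $2,695 = -$725.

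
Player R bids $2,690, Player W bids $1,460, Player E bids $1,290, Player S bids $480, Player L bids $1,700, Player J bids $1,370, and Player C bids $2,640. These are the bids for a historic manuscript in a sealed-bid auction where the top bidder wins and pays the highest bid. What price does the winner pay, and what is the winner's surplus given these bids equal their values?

Bids in descending order: Player R $2,690 > Player C $2,640 > Player L $1,700 > Player W $1,460 > Player J $1,370 > Player E $1,290 > Player S $480.
Player R is the highest bidder, so Player R wins.
Under the first-price rule, the price is the highest bid: $2,690.
Surplus = $2,690 − $2,690 = $0.

Price $2,690; surplus $0.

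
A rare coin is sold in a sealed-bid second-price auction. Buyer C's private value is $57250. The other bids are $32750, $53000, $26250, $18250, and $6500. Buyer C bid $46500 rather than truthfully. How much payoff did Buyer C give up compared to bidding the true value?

The highest competing bid is $53000.
Bidding truthfully at $57250: Buyer C has the top bid, wins, and pays the second-highest bid $53000. Payoff = $57250 − $53000 = $4250.
Bidding $46500: the top bid is $53000 (a rival), so Buyer C loses. Payoff = $0.
Regret = truthful payoff − actual payoff = $4250 − $0 = $4250.

Payoff forgone: $4250.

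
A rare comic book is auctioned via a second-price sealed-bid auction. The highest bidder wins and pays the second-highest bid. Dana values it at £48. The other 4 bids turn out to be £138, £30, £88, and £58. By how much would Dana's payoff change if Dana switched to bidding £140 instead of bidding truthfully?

The highest competing bid is £138.
Bidding truthfully at £48: the top bid is £138 (a rival), so Dana loses. Payoff = £0.
Bidding £140: Dana has the top bid, wins, and pays the second-highest bid £138. Payoff = £48 − £138 = -£90.
Change = -£90 − £0 = -£90.

Payoff change: -£90.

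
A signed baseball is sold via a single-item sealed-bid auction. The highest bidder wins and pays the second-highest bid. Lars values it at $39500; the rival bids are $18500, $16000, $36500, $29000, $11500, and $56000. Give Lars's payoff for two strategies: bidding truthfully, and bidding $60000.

The highest competing bid is $56000.
Bidding truthfully at $39500: the top bid is $56000 (a rival), so Lars loses. Payoff = $0.
Bidding $60000: Lars has the top bid, wins, and pays the second-highest bid $56000. Payoff = $39500 − $56000 = -$16500.

(a) $0  (b) -$16500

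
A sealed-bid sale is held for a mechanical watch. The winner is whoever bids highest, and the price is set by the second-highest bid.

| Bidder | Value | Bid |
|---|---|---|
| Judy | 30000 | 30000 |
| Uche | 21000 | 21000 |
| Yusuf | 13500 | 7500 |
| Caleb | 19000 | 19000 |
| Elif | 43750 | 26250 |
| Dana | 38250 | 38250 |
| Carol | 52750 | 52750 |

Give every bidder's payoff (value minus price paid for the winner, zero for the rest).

Payoffs: Judy 0, Uche 0, Yusuf 0, Caleb 0, Elif 0, Dana 0, Carol 14500.

Bids in descending order: Carol 52750, then Dana 38250, then Judy 30000, then Elif 26250, then Uche 21000, then Caleb 19000, then Yusuf 7500.
Carol has the top bid and wins; the price is the second-highest bid, 38250.
Carol's payoff = 52750 − 38250 = 14500. All other bidders lose, so their payoff is 0.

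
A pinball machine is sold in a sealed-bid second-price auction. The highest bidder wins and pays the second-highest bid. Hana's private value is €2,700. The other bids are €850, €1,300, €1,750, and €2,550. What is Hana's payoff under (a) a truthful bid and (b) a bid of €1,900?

The highest competing bid is €2,550.
Bidding truthfully at €2,700: Hana has the top bid, wins, and pays the second-highest bid €2,550. Payoff = €2,700 − €2,550 = €150.
Bidding €1,900: the top bid is €2,550 (a rival), so Hana loses. Payoff = €0.

(a) €150  (b) €0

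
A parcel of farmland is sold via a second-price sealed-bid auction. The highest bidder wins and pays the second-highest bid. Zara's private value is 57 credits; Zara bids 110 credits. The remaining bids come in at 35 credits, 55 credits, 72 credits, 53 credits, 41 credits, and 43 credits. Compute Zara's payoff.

Zara's payoff: -15 credits.

Highest competing bid: 72 credits.
Zara's bid 110 credits is the highest overall, so Zara wins and pays the second-highest bid, 72 credits.
Payoff = value − price = 57 credits − 72 credits = -15 credits.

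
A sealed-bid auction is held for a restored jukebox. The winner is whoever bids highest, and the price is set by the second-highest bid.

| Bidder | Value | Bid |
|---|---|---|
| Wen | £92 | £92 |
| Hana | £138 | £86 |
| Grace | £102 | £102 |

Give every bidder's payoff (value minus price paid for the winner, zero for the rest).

Bids in descending order: Grace £102; Wen £92; Hana £86.
Grace has the top bid and wins; the price is the second-highest bid, £92.
Grace's payoff = £102 − £92 = £10. All other bidders lose, so their payoff is 0.

Wen £0, Hana £0, Grace £10.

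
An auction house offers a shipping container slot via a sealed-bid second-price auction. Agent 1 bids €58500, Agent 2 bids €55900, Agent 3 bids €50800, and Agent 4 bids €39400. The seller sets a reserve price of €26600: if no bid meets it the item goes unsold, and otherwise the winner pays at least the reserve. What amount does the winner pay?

Sorted high to low: Agent 1 €58500, then Agent 2 €55900, then Agent 3 €50800, then Agent 4 €39400.
Agent 1 has the highest bid, so Agent 1 wins.
The second-highest bid is €55900, which exceeds the reserve, so that sets the price.

Price paid: €55900.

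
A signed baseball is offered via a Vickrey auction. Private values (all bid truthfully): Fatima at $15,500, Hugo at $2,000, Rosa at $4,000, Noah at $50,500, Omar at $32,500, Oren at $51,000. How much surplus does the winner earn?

$500

Ranking the bids: Oren $51,000 > Noah $50,500 > Omar $32,500 > Fatima $15,500 > Rosa $4,000 > Hugo $2,000.
Oren wins with the top bid and pays the second-highest, $50,500.
Surplus = $51,000 − $50,500 = $500.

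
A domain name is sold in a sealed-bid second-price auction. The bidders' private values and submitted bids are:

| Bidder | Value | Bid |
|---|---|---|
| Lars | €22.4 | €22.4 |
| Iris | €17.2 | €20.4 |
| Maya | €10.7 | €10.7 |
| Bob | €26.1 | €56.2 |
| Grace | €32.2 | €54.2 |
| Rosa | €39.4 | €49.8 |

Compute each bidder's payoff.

Payoffs: Lars €0.0, Iris €0.0, Maya €0.0, Bob -€28.1, Grace €0.0, Rosa €0.0.

Ranking the bids: Bob €56.2; Grace €54.2; Rosa €49.8; Lars €22.4; Iris €20.4; Maya €10.7.
Bob has the top bid and wins; the price is the second-highest bid, €54.2.
Bob's payoff = €26.1 − €54.2 = -€28.1. All other bidders lose, so their payoff is 0.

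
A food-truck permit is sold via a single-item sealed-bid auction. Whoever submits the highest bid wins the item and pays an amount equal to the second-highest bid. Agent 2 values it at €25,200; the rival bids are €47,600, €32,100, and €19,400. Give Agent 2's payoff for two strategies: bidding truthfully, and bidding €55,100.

The highest competing bid is €47,600.
Bidding truthfully at €25,200: the top bid is €47,600 (a rival), so Agent 2 loses. Payoff = €0.
Bidding €55,100: Agent 2 has the top bid, wins, and pays the second-highest bid €47,600. Payoff = €25,200 − €47,600 = -€22,400.

Truthful: €0; alternative: -€22,400.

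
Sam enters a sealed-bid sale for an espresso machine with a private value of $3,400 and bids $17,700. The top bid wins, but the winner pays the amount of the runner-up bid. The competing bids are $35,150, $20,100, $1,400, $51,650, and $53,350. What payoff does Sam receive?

Highest competing bid: $53,350.
Sam's bid $17,700 is not the highest, so Sam loses, pays nothing, and earns zero payoff.

Sam's payoff: $0.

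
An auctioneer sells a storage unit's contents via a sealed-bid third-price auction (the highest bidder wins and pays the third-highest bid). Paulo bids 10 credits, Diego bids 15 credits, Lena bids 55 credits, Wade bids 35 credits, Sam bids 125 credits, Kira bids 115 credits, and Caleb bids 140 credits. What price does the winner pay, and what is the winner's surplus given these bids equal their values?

The winner pays 115 credits for a surplus of 25 credits.

Ranking the bids: Caleb 140 credits, then Sam 125 credits, then Kira 115 credits, then Lena 55 credits, then Wade 35 credits, then Diego 15 credits, then Paulo 10 credits.
Caleb is the highest bidder, so Caleb wins.
Under the third-price rule, the price is the third-highest bid: 115 credits.
Surplus = 140 credits − 115 credits = 25 credits.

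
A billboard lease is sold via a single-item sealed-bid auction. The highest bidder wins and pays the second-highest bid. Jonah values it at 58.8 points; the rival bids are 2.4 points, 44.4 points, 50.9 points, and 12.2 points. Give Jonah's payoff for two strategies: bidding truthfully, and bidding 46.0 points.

The highest competing bid is 50.9 points.
Bidding truthfully at 58.8 points: Jonah has the top bid, wins, and pays the second-highest bid 50.9 points. Payoff = 58.8 points − 50.9 points = 7.9 points.
Bidding 46.0 points: the top bid is 50.9 points (a rival), so Jonah loses. Payoff = 0.0 points.
Deviating from a truthful bid can only lose payoff in a second-price auction — never gain.

(a) 7.9 points  (b) 0.0 points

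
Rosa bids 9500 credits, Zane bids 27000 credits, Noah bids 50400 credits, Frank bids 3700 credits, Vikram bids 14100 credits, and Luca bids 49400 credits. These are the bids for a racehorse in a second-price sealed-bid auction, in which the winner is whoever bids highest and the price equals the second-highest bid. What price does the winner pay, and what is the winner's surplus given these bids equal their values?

Bids in descending order: Noah 50400 credits > Luca 49400 credits > Zane 27000 credits > Vikram 14100 credits > Rosa 9500 credits > Frank 3700 credits.
Noah is the highest bidder, so Noah wins.
Under the second-price rule, the price is the second-highest bid: 49400 credits.
Surplus = 50400 credits − 49400 credits = 1000 credits.

The winner pays 49400 credits for a surplus of 1000 credits.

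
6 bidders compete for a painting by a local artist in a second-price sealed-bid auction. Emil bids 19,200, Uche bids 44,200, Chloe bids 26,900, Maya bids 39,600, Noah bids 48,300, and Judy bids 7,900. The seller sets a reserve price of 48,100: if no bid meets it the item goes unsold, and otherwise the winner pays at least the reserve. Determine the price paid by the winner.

Bids in descending order: Noah 48,300; Uche 44,200; Maya 39,600; Chloe 26,900; Emil 19,200; Judy 7,900.
Noah has the highest bid, so Noah wins.
The second-highest bid is 44,200, but the reserve 48,100 is higher, so the price is the reserve.

The winner pays 48,100.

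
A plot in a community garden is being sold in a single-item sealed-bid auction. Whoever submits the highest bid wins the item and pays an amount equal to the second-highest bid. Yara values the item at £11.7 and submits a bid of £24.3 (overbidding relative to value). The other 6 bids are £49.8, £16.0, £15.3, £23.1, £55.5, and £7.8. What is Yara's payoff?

Highest competing bid: £55.5.
Yara's bid £24.3 is not the highest, so Yara loses, pays nothing, and earns zero payoff.

£0.0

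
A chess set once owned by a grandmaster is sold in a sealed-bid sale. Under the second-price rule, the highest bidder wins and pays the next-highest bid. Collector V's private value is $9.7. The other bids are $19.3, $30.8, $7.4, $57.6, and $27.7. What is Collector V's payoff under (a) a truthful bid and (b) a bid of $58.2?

Truthful: $0.0; alternative: -$47.9.

The highest competing bid is $57.6.
Bidding truthfully at $9.7: the top bid is $57.6 (a rival), so Collector V loses. Payoff = $0.0.
Bidding $58.2: Collector V has the top bid, wins, and pays the second-highest bid $57.6. Payoff = $9.7 − $57.6 = -$47.9.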